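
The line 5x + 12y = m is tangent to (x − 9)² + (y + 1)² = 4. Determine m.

m = 7 or m = 59

The line touches the circle iff its distance from (9, −1) is 2:
|5·9 + 12·(−1) − m| / √169 = 2
|m − (33)| = 2·13, so m = 59 or m = 7.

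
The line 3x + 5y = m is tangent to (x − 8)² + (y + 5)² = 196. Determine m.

m = −1 ± 14√34

Tangency holds when the distance from the centre (8, −5) to the line equals the radius 14:
|3·8 + 5·(−5) − m| / √34 = 14
|m − (−1)| = 14√34.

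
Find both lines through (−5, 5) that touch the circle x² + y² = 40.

3x − y = −20 and x − 3y = −20

Let a tangent through (−5, 5) have slope m. Its distance from (0, 0) must equal 2√10:
(5m − (−5))² = 40(m² + 1)
3m² − 10m + 3 = 0, so m = 3 or m = 1/3.
With m = 3: 3x − y = −20. With m = 1/3: x − 3y = −20.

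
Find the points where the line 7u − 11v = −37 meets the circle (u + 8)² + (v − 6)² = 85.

Express v = (37 + 7u)/11 and substitute into the circle:
170u² + 1530u − 1700 = 0  ⟹  u² + 9u − 10 = 0
u = 1 or u = −10, giving (1, 4) and (−10, −3).

(−10, −3) and (1, 4)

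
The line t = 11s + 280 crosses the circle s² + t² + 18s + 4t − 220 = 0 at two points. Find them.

From the line, t = 11s + 280. Substituting:
122s² + 6222s + 79300 = 0  ⟹  s² + 51s + 650 = 0
s = −25 or s = −26, giving (−25, 5) and (−26, −6).

(−26, −6) and (−25, 5)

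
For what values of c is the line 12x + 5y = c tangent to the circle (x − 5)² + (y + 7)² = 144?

c = −131 or c = 181

The line touches the circle iff its distance from (5, −7) is 12:
|12·5 + 5·(−7) − c| / √169 = 12
|c − (25)| = 12·13, so c = 181 or c = −131.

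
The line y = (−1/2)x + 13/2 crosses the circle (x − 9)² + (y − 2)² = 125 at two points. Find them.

Substitute y = (13 − x)/2:
5x² − 90x − 95 = 0  ⟹  x² − 18x − 19 = 0
x = 19 or x = −1, giving (19, −3) and (−1, 7).

(−1, 7) and (19, −3)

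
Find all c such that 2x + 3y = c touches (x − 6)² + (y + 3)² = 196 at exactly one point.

For a tangent, require d(centre, line) = r = 14.
|2·6 + 3·(−3) − c| / √13 = 14
|c − (3)| = 14√13.

c = 3 ± 14√13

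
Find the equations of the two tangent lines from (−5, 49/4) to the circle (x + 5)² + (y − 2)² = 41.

Let a tangent through (−5, 49/4) have slope m. Its distance from (−5, 2) must equal √41:
[m·(0) − (−41/4)]² = 41(m² + 1)
16m² − 25 = 0, so m = −5/4 or m = 5/4.
Through (−5, 49/4) these give 5x + 4y = 24 and 5x − 4y = −74.

5x + 4y = 24 and 5x − 4y = −74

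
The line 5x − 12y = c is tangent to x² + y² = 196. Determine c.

c = −182 or c = 182

The line touches the circle iff its distance from (0, 0) is 14:
|5·0 − 12·0 − c| / √169 = 14
|c| = 14·13, so c = 182 or c = −182.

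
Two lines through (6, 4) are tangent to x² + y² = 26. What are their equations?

x + 5y = 26 and 5x − y = 26

A line y − (4) = m(x − (6)) is tangent when its distance from (0, 0) is √26:
[m·(−6) − (−4)]² = 26(m² + 1)
5m² − 24m − 5 = 0, so m = −1/5 or m = 5.
Through (6, 4) these give x + 5y = 26 and 5x − y = 26.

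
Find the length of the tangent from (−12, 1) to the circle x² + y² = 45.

Centre (0, 0), r² = 45. |PO|² = (−12)² + (1)² = 145.
The tangent meets the radius at right angles, so tangent² = |PO|² − r² = 145 − 45 = 100.

10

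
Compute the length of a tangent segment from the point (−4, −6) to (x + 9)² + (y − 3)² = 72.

The centre is (−9, 3) and r = 6√2. The square of the distance from P to the centre is 25 + 81 = 106.
The tangent meets the radius at right angles, so tangent² = |PO|² − r² = 106 − 72 = 34.

√34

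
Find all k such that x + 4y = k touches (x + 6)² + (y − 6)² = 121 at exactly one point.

Tangency holds when the distance from the centre (−6, 6) to the line equals the radius 11:
|1·(−6) + 4·6 − k| / √17 = 11
|k − (18)| = 11√17.

k = 18 ± 11√17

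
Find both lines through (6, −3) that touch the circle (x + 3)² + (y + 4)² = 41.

A line y − (−3) = m(x − (6)) is tangent when its distance from (−3, −4) is √41:
(−9m − (−1))² = 41(m² + 1)
20m² − 9m − 20 = 0, so m = −4/5 or m = 5/4.
With m = −4/5: 4x + 5y = 9. With m = 5/4: 5x − 4y = 42.

4x + 5y = 9 and 5x − 4y = 42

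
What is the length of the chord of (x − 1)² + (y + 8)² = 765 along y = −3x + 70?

9√10

From the line, y = −3x + 70. Substituting:
10x² − 470x + 5320 = 0  ⟹  x² − 47x + 532 = 0
x = 28 or x = 19, giving (28, −14) and (19, 13).
|(28, −14) − (19, 13)| = √((9)² + (−27)²) = 9√10.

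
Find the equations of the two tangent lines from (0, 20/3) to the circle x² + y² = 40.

x − 3y = −20 and x + 3y = 20

Write the tangent as mx − y + (20/3 − m·(0)) = 0 and set its distance from the centre to 2√10:
(0m − (−20/3))² = 40(m² + 1)
9m² − 1 = 0, so m = 1/3 or m = −1/3.
Through (0, 20/3) these give x − 3y = −20 and x + 3y = 20.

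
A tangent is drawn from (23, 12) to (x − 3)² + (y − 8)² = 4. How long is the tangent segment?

The centre is (3, 8) and r = 2. The square of the distance from P to the centre is 400 + 16 = 416.
By the tangent–radius right angle, tangent length = √(|PO|² − r²) = √412 = 2√103.

2√103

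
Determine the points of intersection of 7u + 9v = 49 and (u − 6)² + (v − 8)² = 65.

(−2, 7) and (7, 0)

Express v = (49 − 7u)/9 and substitute into the circle:
130u² − 650u − 1820 = 0  ⟹  u² − 5u − 14 = 0
u = 7 or u = −2, giving (7, 0) and (−2, 7).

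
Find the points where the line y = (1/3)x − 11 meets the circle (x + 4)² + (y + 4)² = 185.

Substitute y = (−33 + x)/3:
10x² + 30x − 1080 = 0  ⟹  x² + 3x − 108 = 0
x = 9 or x = −12, giving (9, −8) and (−12, −15).

(−12, −15) and (9, −8)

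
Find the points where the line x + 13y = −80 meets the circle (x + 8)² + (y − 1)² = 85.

Express y = (−80 − x)/13 and substitute into the circle:
170x² + 2890x + 5100 = 0  ⟹  x² + 17x + 30 = 0
x = −2 or x = −15, giving (−2, −6) and (−15, −5).

(−15, −5) and (−2, −6)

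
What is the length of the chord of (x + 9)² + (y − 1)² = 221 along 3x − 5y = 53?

Substitute y = (−53 + 3x)/5:
34x² + 102x − 136 = 0  ⟹  x² + 3x − 4 = 0
x = 1 or x = −4, giving (1, −10) and (−4, −13).
Chord length = distance between (1, −10) and (−4, −13) = √34 = √34.

√34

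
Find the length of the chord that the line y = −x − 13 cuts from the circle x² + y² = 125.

9√2

Substitute y = −x − 13:
2x² + 26x + 44 = 0  ⟹  x² + 13x + 22 = 0
x = −2 or x = −11, giving (−2, −11) and (−11, −2).
Chord length = distance between (−2, −11) and (−11, −2) = √162 = 9√2.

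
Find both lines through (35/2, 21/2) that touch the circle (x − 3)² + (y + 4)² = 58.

3x − 7y = −21 and 7x − 3y = 91

A line y − (21/2) = m(x − (35/2)) is tangent when its distance from (3, −4) is √58:
[m·(−29/2) − (−29/2)]² = 58(m² + 1)
21m² − 58m + 21 = 0, so m = 3/7 or m = 7/3.
With m = 3/7: 3x − 7y = −21. With m = 7/3: 7x − 3y = 91.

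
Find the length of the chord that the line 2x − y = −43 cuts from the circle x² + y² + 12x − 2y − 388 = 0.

Centre (−6, 1), r² = 425. Perpendicular distance d from centre to line = |30| / √5 = 30/√5.
Chord = 2√(r² − d²) = 2·√(245) = 14√5.

14√5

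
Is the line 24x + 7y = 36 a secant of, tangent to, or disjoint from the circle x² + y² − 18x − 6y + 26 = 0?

disjoint

Substituting the line into the circle gives 625x² − 1602x + 1058 = 0.
Discriminant = (−1602)² − 4·625·(1058) = −78596 < 0.
No real roots: the line does not meet the circle.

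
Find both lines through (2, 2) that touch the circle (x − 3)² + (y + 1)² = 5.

Let a tangent through (2, 2) have slope m. Its distance from (3, −1) must equal √5:
(1m − (−3))² = 5(m² + 1)
2m² − 3m − 2 = 0, so m = 2 or m = −1/2.
Through (2, 2) these give 2x − y = 2 and x + 2y = 6.

2x − y = 2 and x + 2y = 6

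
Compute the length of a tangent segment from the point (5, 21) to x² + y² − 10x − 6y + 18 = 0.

2√77

With centre O = (5, 3), |OP|² = 324 and r² = 16.
By the tangent–radius right angle, tangent length = √(|PO|² − r²) = √308 = 2√77.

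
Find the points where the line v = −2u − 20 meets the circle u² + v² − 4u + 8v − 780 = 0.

Express v = −2u − 20 and substitute into the circle:
5u² + 60u − 540 = 0  ⟹  u² + 12u − 108 = 0
u = 6 or u = −18, giving (6, −32) and (−18, 16).

(−18, 16) and (6, −32)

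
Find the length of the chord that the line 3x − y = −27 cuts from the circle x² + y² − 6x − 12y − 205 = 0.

Centre (3, 6), r² = 250. Perpendicular distance d from centre to line = |30| / √10 = 30/√10.
Half the chord is √(r² − d²) = √(160), so the full chord is 8√10.

8√10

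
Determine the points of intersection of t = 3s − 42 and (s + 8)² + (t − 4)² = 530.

From the line, t = 3s − 42. Substituting:
10s² − 260s + 1650 = 0  ⟹  s² − 26s + 165 = 0
s = 15 or s = 11, giving (15, 3) and (11, −9).

(11, −9) and (15, 3)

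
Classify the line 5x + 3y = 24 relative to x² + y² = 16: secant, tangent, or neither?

d² = (5·0 + 3·0 − (24))²/34 = 288/17; r² = 16.
Since d² > r², the line lies outside the circle.

neither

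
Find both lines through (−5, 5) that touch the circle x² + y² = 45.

Let a tangent through (−5, 5) have slope m. Its distance from (0, 0) must equal 3√5:
[m·(5) − (−5)]² = 45(m² + 1)
2m² − 5m + 2 = 0, so m = 1/2 or m = 2.
Through (−5, 5) these give x − 2y = −15 and 2x − y = −15.

x − 2y = −15 and 2x − y = −15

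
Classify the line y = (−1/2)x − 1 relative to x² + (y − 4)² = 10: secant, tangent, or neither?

Substituting the line into the circle gives 5x² + 20x + 60 = 0.
Δ = 400 − 1200 = −800.
No real roots: the line does not meet the circle.

neither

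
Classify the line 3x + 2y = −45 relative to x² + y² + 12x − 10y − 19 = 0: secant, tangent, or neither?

neither

d² = (3·(−6) + 2·5 − (−45))²/13 = 1369/13; r² = 80.
Since d² > r², the line lies outside the circle.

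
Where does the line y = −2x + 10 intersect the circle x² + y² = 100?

(0, 10) and (8, −6)

Substitute y = −2x + 10:
5x² − 40x = 0  ⟹  x² − 8x = 0
x = 8 or x = 0, giving (8, −6) and (0, 10).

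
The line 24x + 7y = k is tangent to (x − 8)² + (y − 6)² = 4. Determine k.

Tangency holds when the distance from the centre (8, 6) to the line equals the radius 2:
|24·8 + 7·6 − k| / √625 = 2
|k − (234)| = 2·25, so k = 284 or k = 184.

k = 184 or k = 284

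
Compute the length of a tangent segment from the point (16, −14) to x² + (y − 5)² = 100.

Centre (0, 5), r² = 100. |PO|² = (16)² + (−19)² = 617.
By the tangent–radius right angle, tangent length = √(|PO|² − r²) = √517.

√517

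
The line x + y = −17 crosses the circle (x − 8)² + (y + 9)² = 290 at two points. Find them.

(−9, −8) and (9, −26)

From the line, y = −x − 17. Substituting:
2x² − 162 = 0  ⟹  x² − 81 = 0
x = 9 or x = −9, giving (9, −26) and (−9, −8).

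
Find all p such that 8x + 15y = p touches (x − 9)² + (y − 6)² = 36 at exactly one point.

p = 60 or p = 264

Tangency holds when the distance from the centre (9, 6) to the line equals the radius 6:
|8·9 + 15·6 − p| / √289 = 6
|p − (162)| = 6·17, so p = 264 or p = 60.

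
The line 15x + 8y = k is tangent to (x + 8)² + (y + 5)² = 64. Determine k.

k = −296 or k = −24

Tangency holds when the distance from the centre (−8, −5) to the line equals the radius 8:
|15·(−8) + 8·(−5) − k| / √289 = 8
|k − (−160)| = 8·17, so k = −24 or k = −296.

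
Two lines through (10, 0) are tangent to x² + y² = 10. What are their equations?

Let a tangent through (10, 0) have slope m. Its distance from (0, 0) must equal √10:
[m·(−10) − (0)]² = 10(m² + 1)
9m² − 1 = 0, so m = −1/3 or m = 1/3.
With m = −1/3: x + 3y = 10. With m = 1/3: x − 3y = 10.

x + 3y = 10 and x − 3y = 10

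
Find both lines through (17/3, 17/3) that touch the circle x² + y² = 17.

A line y − (17/3) = m(x − (17/3)) is tangent when its distance from (0, 0) is √17:
[m·(−17/3) − (−17/3)]² = 17(m² + 1)
4m² − 17m + 4 = 0, so m = 4 or m = 1/4.
With m = 4: 4x − y = 17. With m = 1/4: x − 4y = −17.

4x − y = 17 and x − 4y = −17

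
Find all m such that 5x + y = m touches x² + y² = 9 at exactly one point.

Tangency holds when the distance from the centre (0, 0) to the line equals the radius 3:
|5·0 + 1·0 − m| / √26 = 3
|m| = 3√26.

m = ±3√26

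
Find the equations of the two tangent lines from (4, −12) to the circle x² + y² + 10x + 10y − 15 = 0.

Let a tangent through (4, −12) have slope m. Its distance from (−5, −5) must equal √65:
(−9m − (7))² = 65(m² + 1)
8m² + 63m − 8 = 0, so m = 1/8 or m = −8.
Through (4, −12) these give x − 8y = 100 and 8x + y = 20.

x − 8y = 100 and 8x + y = 20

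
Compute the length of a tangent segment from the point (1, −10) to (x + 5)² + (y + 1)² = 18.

3√11

The centre is (−5, −1) and r = 3√2. The square of the distance from P to the centre is 36 + 81 = 117.
By the tangent–radius right angle, tangent length = √(|PO|² − r²) = √99 = 3√11.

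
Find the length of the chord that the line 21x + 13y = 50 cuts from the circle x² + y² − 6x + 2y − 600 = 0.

Centre (3, −1), r² = 610. Perpendicular distance d from centre to line = |0| / √610 = 0/√610.
Chord = 2√(r² − d²) = 2·√(610) = 2√610.

2√610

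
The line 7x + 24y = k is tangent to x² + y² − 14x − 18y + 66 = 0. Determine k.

k = 65 or k = 465

Tangency holds when the distance from the centre (7, 9) to the line equals the radius 8:
|7·7 + 24·9 − k| / √625 = 8
|k − (265)| = 8·25, so k = 465 or k = 65.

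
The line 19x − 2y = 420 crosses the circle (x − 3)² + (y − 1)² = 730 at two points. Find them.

Express y = (−420 + 19x)/2 and substitute into the circle:
365x² − 16060x + 175200 = 0  ⟹  x² − 44x + 480 = 0
x = 24 or x = 20, giving (24, 18) and (20, −20).

(20, −20) and (24, 18)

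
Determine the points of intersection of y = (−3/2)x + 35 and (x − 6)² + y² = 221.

(16, 11) and (20, 5)

Express y = (70 − 3x)/2 and substitute into the circle:
13x² − 468x + 4160 = 0  ⟹  x² − 36x + 320 = 0
x = 20 or x = 16, giving (20, 5) and (16, 11).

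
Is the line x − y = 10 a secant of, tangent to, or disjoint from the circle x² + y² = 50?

tangent

Centre (0, 0), r² = 50. Distance² from centre to line = (−10)²/2 = 50.
Since d² = r², the line is tangent.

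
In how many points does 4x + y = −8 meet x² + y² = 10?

2

d² = (4·0 + 1·0 − (−8))²/17 = 64/17; r² = 10.
Since d² < r², the line cuts the circle twice.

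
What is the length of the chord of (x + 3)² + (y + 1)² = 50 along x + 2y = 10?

Express y = (10 − x)/2 and substitute into the circle:
5x² − 20 = 0  ⟹  x² − 4 = 0
x = 2 or x = −2, giving (2, 4) and (−2, 6).
|(2, 4) − (−2, 6)| = √((4)² + (−2)²) = 2√5.

2√5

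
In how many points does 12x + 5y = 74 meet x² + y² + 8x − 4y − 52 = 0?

0

Centre (−4, 2), r² = 72. Distance² from centre to line = (−112)²/169 = 12544/169.
Since d² > r², the line lies outside the circle.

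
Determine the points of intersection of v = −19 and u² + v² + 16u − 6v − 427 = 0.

Substitute v = −19:
u² + 16u + 48 = 0
u = −4 or u = −12, giving (−4, −19) and (−12, −19).

(−12, −19) and (−4, −19)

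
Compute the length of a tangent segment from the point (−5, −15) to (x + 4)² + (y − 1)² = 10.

The centre is (−4, 1) and r = √10. The square of the distance from P to the centre is 1 + 256 = 257.
Power of the point: PT² = |PO|² − r² = 247, so PT = √247.

√247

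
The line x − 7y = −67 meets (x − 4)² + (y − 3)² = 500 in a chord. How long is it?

30√2

Centre (4, 3), r² = 500. Perpendicular distance d from centre to line = |50| / √50 = 50/√50.
Chord = 2√(r² − d²) = 2·√(450) = 30√2.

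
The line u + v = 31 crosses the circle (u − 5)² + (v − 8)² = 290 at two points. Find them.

(6, 25) and (22, 9)

From the line, v = −u + 31. Substituting:
2u² − 56u + 264 = 0  ⟹  u² − 28u + 132 = 0
u = 22 or u = 6, giving (22, 9) and (6, 25).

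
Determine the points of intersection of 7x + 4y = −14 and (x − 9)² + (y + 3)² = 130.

From the line, y = (−14 − 7x)/4. Substituting:
65x² − 260x − 780 = 0  ⟹  x² − 4x − 12 = 0
x = 6 or x = −2, giving (6, −14) and (−2, 0).

(−2, 0) and (6, −14)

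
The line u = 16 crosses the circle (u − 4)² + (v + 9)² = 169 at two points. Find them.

(16, −14) and (16, −4)

The line gives u = 16. Substituting into the circle:
v² + 18v + 56 = 0
v = −4 or v = −14, giving (16, −4) and (16, −14).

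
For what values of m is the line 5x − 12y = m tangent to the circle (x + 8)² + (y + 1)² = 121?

The line touches the circle iff its distance from (−8, −1) is 11:
|5·(−8) − 12·(−1) − m| / √169 = 11
|m − (−28)| = 11·13, so m = 115 or m = −171.

m = −171 or m = 115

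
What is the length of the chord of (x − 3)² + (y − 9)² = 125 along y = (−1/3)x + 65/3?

The distance from (3, 9) to the line is 35/√10, and r² = 125.
Chord = 2√(r² − d²) = 2·√(5/2) = √10.

√10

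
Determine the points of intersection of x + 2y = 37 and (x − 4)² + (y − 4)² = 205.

From the line, y = (37 − x)/2. Substituting:
5x² − 90x + 85 = 0  ⟹  x² − 18x + 17 = 0
x = 17 or x = 1, giving (17, 10) and (1, 18).

(1, 18) and (17, 10)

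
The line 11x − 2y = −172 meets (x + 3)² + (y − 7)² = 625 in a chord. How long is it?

Substitute y = (172 + 11x)/2:
125x² + 3500x + 22500 = 0  ⟹  x² + 28x + 180 = 0
x = −10 or x = −18, giving (−10, 31) and (−18, −13).
|(−10, 31) − (−18, −13)| = √((8)² + (44)²) = 20√5.

20√5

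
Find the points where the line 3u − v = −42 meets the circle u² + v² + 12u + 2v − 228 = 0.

From the line, v = 3u + 42. Substituting:
10u² + 270u + 1620 = 0  ⟹  u² + 27u + 162 = 0
u = −9 or u = −18, giving (−9, 15) and (−18, −12).

(−18, −12) and (−9, 15)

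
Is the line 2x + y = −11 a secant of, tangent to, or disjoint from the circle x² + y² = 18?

Substituting the line into the circle gives 5x² + 44x + 103 = 0.
Δ = 1936 − 2060 = −124.
No real roots: the line does not meet the circle.

disjoint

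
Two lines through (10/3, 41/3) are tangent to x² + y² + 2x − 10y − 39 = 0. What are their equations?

7x + 4y = 78 and x − 8y = −106

Write the tangent as mx − y + (41/3 − m·(10/3)) = 0 and set its distance from the centre to √65:
(−13/3m − (−26/3))² = 65(m² + 1)
32m² + 52m − 7 = 0, so m = −7/4 or m = 1/8.
Through (10/3, 41/3) these give 7x + 4y = 78 and x − 8y = −106.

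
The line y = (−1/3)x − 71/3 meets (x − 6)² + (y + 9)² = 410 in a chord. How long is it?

8√10

Express y = (−71 − x)/3 and substitute into the circle:
10x² − 20x − 1430 = 0  ⟹  x² − 2x − 143 = 0
x = 13 or x = −11, giving (13, −28) and (−11, −20).
Chord length = distance between (13, −28) and (−11, −20) = √640 = 8√10.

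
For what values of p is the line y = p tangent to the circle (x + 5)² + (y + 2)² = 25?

Tangency holds when the distance from the centre (−5, −2) to the line equals the radius 5:
|0·(−5) + 1·(−2) − p| / √1 = 5
|p − (−2)| = 5, so p = 3 or p = −7.

p = −7 or p = 3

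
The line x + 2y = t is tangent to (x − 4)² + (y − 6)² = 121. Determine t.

t = 16 ± 11√5

Tangency holds when the distance from the centre (4, 6) to the line equals the radius 11:
|1·4 + 2·6 − t| / √5 = 11
|t − (16)| = 11√5.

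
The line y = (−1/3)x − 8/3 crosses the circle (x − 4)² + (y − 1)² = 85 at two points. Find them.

Substitute y = (−8 − x)/3:
10x² − 50x − 500 = 0  ⟹  x² − 5x − 50 = 0
x = 10 or x = −5, giving (10, −6) and (−5, −1).

(−5, −1) and (10, −6)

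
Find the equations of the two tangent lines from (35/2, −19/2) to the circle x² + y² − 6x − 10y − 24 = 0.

3x + 7y = −14 and 7x + 3y = 94

Let a tangent through (35/2, −19/2) have slope m. Its distance from (3, 5) must equal √58:
(−29/2m − (29/2))² = 58(m² + 1)
21m² + 58m + 21 = 0, so m = −3/7 or m = −7/3.
With m = −3/7: 3x + 7y = −14. With m = −7/3: 7x + 3y = 94.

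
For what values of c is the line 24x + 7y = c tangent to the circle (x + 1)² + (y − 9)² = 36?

The line touches the circle iff its distance from (−1, 9) is 6:
|24·(−1) + 7·9 − c| / √625 = 6
|c − (39)| = 6·25, so c = 189 or c = −111.

c = −111 or c = 189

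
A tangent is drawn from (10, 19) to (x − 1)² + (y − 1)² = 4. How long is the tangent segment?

Centre (1, 1), r² = 4. |PO|² = (9)² + (18)² = 405.
The tangent meets the radius at right angles, so tangent² = |PO|² − r² = 405 − 4 = 401.

√401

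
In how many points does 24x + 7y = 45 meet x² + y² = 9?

Substituting the line into the circle gives 625x² − 2160x + 1584 = 0.
Δ = 4665600 − 3960000 = 705600.
Two real roots: the line is a secant.

2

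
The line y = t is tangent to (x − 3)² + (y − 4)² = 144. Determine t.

Tangency holds when the distance from the centre (3, 4) to the line equals the radius 12:
|0·3 + 1·4 − t| / √1 = 12
|t − (4)| = 12, so t = 16 or t = −8.

t = −8 or t = 16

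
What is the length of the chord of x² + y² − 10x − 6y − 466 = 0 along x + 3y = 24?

14√10

Centre (5, 3), r² = 500. Perpendicular distance d from centre to line = |−10| / √10 = 10/√10.
Chord = 2√(r² − d²) = 2·√(490) = 14√10.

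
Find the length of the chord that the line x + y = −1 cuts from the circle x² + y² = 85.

13√2

The distance from (0, 0) to the line is 1/√2, and r² = 85.
Half the chord is √(r² − d²) = √(169/2), so the full chord is 13√2.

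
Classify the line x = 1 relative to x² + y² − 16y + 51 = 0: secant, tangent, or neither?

secant

Substituting the line into the circle gives y² − 16y + 52 = 0.
Discriminant = (−16)² − 4·1·(52) = 48 > 0.
Two real roots: the line is a secant.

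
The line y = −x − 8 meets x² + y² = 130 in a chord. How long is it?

From the line, y = −x − 8. Substituting:
2x² + 16x − 66 = 0  ⟹  x² + 8x − 33 = 0
x = 3 or x = −11, giving (3, −11) and (−11, 3).
|(3, −11) − (−11, 3)| = √((14)² + (−14)²) = 14√2.

14√2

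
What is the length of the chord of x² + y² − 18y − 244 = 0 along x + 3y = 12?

Centre (0, 9), r² = 325. Perpendicular distance d from centre to line = |15| / √10 = 15/√10.
Chord = 2√(r² − d²) = 2·√(605/2) = 11√10.

11√10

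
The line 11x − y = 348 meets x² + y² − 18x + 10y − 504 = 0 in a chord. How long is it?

From the line, y = 11x − 348. Substituting:
122x² − 7564x + 117120 = 0  ⟹  x² − 62x + 960 = 0
x = 32 or x = 30, giving (32, 4) and (30, −18).
Chord length = distance between (32, 4) and (30, −18) = √488 = 2√122.

2√122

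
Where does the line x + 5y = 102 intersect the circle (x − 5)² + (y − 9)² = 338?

(−8, 22) and (22, 16)

Express y = (102 − x)/5 and substitute into the circle:
26x² − 364x − 4576 = 0  ⟹  x² − 14x − 176 = 0
x = 22 or x = −8, giving (22, 16) and (−8, 22).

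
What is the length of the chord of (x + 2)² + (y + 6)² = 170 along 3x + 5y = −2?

From the line, y = (−2 − 3x)/5. Substituting:
34x² − 68x − 3366 = 0  ⟹  x² − 2x − 99 = 0
x = 11 or x = −9, giving (11, −7) and (−9, 5).
Chord length = distance between (11, −7) and (−9, 5) = √544 = 4√34.

4√34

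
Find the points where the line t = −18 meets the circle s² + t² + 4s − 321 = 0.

(−3, −18) and (−1, −18)

Express t = −18 and substitute into the circle:
s² + 4s + 3 = 0
s = −1 or s = −3, giving (−1, −18) and (−3, −18).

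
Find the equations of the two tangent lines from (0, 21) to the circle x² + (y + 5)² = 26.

Write the tangent as mx − y + (21 − m·(0)) = 0 and set its distance from the centre to √26:
[m·(0) − (−26)]² = 26(m² + 1)
m² − 25 = 0, so m = −5 or m = 5.
Through (0, 21) these give 5x + y = 21 and 5x − y = −21.

5x + y = 21 and 5x − y = −21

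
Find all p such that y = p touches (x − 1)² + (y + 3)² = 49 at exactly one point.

Tangency holds when the distance from the centre (1, −3) to the line equals the radius 7:
|0·1 + 1·(−3) − p| / √1 = 7
|p − (−3)| = 7, so p = 4 or p = −10.

p = −10 or p = 4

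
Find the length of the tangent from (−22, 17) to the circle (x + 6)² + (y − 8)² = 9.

Centre (−6, 8), r² = 9. |PO|² = (−16)² + (9)² = 337.
The tangent meets the radius at right angles, so tangent² = |PO|² − r² = 337 − 9 = 328.

2√82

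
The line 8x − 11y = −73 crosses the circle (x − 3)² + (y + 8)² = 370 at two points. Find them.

Substitute y = (73 + 8x)/11:
185x² + 1850x − 17760 = 0  ⟹  x² + 10x − 96 = 0
x = 6 or x = −16, giving (6, 11) and (−16, −5).

(−16, −5) and (6, 11)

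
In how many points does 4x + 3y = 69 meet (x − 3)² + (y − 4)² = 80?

0

Centre (3, 4), r² = 80. Distance² from centre to line = (−45)²/25 = 81.
Since d² > r², the line lies outside the circle.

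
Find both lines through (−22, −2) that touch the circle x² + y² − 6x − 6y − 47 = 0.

x + 8y = −38 and 4x − 7y = −74

Let a tangent through (−22, −2) have slope m. Its distance from (3, 3) must equal √65:
(25m − (5))² = 65(m² + 1)
56m² − 25m − 4 = 0, so m = −1/8 or m = 4/7.
With m = −1/8: x + 8y = −38. With m = 4/7: 4x − 7y = −74.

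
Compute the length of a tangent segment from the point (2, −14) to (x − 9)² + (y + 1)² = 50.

2√42

Centre (9, −1), r² = 50. |PO|² = (−7)² + (−13)² = 218.
The tangent meets the radius at right angles, so tangent² = |PO|² − r² = 218 − 50 = 168.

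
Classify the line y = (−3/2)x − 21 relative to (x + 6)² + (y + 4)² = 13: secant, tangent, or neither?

Substituting the line into the circle gives 13x² + 252x + 1248 = 0.
Δ = 63504 − 64896 = −1392.
No real roots: the line does not meet the circle.

neither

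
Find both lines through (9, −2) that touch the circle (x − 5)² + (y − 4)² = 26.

5x − y = 47 and x + 5y = −1

Let a tangent through (9, −2) have slope m. Its distance from (5, 4) must equal √26:
(−4m − (6))² = 26(m² + 1)
5m² − 24m − 5 = 0, so m = 5 or m = −1/5.
Through (9, −2) these give 5x − y = 47 and x + 5y = −1.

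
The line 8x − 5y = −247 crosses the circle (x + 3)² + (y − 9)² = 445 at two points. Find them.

Substitute y = (247 + 8x)/5:
89x² + 3382x + 29904 = 0  ⟹  x² + 38x + 336 = 0
x = −14 or x = −24, giving (−14, 27) and (−24, 11).

(−24, 11) and (−14, 27)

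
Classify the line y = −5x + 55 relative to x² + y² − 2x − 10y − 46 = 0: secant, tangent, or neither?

neither

Centre (1, 5), r² = 72. Distance² from centre to line = (−45)²/26 = 2025/26.
Since d² > r², the line lies outside the circle.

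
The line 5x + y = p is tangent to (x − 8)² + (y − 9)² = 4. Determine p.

p = 49 ± 2√26

For a tangent, require d(centre, line) = r = 2.
|5·8 + 1·9 − p| / √26 = 2
|p − (49)| = 2√26.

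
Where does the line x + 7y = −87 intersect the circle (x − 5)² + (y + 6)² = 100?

(−3, −12) and (11, −14)

Substitute y = (−87 − x)/7:
50x² − 400x − 1650 = 0  ⟹  x² − 8x − 33 = 0
x = 11 or x = −3, giving (11, −14) and (−3, −12).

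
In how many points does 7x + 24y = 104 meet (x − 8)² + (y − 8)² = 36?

Substituting the line into the circle gives 625x² − 7984x + 23872 = 0.
Discriminant = (−7984)² − 4·625·(23872) = 4064256 > 0.
Two real roots: the line is a secant.

2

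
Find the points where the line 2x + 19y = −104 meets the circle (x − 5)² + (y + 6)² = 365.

Express y = (−104 − 2x)/19 and substitute into the circle:
365x² − 3650x − 122640 = 0  ⟹  x² − 10x − 336 = 0
x = 24 or x = −14, giving (24, −8) and (−14, −4).

(−14, −4) and (24, −8)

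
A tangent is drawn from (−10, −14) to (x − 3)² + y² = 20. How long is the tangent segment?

The centre is (3, 0) and r = 2√5. The square of the distance from P to the centre is 169 + 196 = 365.
By the tangent–radius right angle, tangent length = √(|PO|² − r²) = √345.

√345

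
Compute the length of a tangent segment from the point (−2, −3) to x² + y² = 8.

√5

Centre (0, 0), r² = 8. |PO|² = (−2)² + (−3)² = 13.
The tangent meets the radius at right angles, so tangent² = |PO|² − r² = 13 − 8 = 5.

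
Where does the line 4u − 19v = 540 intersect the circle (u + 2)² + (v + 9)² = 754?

Substitute v = (−540 + 4u)/19:
377u² − 1508u − 134589 = 0  ⟹  u² − 4u − 357 = 0
u = 21 or u = −17, giving (21, −24) and (−17, −32).

(−17, −32) and (21, −24)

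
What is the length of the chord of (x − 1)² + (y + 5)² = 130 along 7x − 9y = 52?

From the line, y = (−52 + 7x)/9. Substituting:
130x² − 260x − 10400 = 0  ⟹  x² − 2x − 80 = 0
x = 10 or x = −8, giving (10, 2) and (−8, −12).
|(10, 2) − (−8, −12)| = √((18)² + (14)²) = 2√130.

2√130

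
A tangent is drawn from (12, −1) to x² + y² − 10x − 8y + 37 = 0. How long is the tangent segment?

Centre (5, 4), r² = 4. |PO|² = (7)² + (−5)² = 74.
By the tangent–radius right angle, tangent length = √(|PO|² − r²) = √70.

√70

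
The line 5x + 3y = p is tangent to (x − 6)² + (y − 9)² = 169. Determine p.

p = 57 ± 13√34

The line touches the circle iff its distance from (6, 9) is 13:
|5·6 + 3·9 − p| / √34 = 13
|p − (57)| = 13√34.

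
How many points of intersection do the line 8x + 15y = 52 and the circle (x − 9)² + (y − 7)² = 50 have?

0

d² = (8·9 + 15·7 − (52))²/289 = 15625/289; r² = 50.
Since d² > r², the line lies outside the circle.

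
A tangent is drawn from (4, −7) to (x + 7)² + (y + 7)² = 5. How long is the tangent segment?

2√29

Centre (−7, −7), r² = 5. |PO|² = (11)² + (0)² = 121.
The tangent meets the radius at right angles, so tangent² = |PO|² − r² = 121 − 5 = 116.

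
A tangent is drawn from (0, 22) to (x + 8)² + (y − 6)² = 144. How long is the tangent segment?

Centre (−8, 6), r² = 144. |PO|² = (8)² + (16)² = 320.
The tangent meets the radius at right angles, so tangent² = |PO|² − r² = 320 − 144 = 176.

4√11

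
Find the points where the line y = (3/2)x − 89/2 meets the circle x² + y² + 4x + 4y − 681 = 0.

(15, −22) and (23, −10)

Express y = (−89 + 3x)/2 and substitute into the circle:
13x² − 494x + 4485 = 0  ⟹  x² − 38x + 345 = 0
x = 23 or x = 15, giving (23, −10) and (15, −22).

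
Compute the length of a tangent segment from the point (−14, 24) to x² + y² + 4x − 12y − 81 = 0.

Centre (−2, 6), r² = 121. |PO|² = (−12)² + (18)² = 468.
By the tangent–radius right angle, tangent length = √(|PO|² − r²) = √347.

√347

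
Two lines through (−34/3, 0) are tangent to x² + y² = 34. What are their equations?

Write the tangent as mx − y + (0 − m·(−34/3)) = 0 and set its distance from the centre to √34:
(34/3m − (0))² = 34(m² + 1)
25m² − 9 = 0, so m = −3/5 or m = 3/5.
Through (−34/3, 0) these give 3x + 5y = −34 and 3x − 5y = −34.

3x + 5y = −34 and 3x − 5y = −34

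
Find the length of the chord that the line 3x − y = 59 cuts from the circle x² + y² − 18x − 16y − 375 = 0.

The distance from (9, 8) to the line is 40/√10, and r² = 520.
Half the chord is √(r² − d²) = √(360), so the full chord is 12√10.

12√10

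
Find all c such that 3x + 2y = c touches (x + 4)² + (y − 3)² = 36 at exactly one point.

c = −6 ± 6√13

For a tangent, require d(centre, line) = r = 6.
|3·(−4) + 2·3 − c| / √13 = 6
|c − (−6)| = 6√13.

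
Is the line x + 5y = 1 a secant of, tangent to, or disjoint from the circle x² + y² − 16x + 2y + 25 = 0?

secant

Substituting the line into the circle gives 26x² − 412x + 636 = 0.
Δ = 169744 − 66144 = 103600.
Two real roots: the line is a secant.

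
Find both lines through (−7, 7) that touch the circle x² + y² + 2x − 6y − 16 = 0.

x − 5y = −42 and 5x + y = −28

Let a tangent through (−7, 7) have slope m. Its distance from (−1, 3) must equal √26:
[m·(6) − (−4)]² = 26(m² + 1)
5m² + 24m − 5 = 0, so m = 1/5 or m = −5.
With m = 1/5: x − 5y = −42. With m = −5: 5x + y = −28.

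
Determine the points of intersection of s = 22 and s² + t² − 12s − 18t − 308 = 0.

The line gives s = 22. Substituting into the circle:
t² − 18t − 88 = 0
t = 22 or t = −4, giving (22, 22) and (22, −4).

(22, −4) and (22, 22)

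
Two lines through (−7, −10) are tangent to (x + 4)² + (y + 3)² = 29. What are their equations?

5x + 2y = −55 and 2x − 5y = 36

A line y − (−10) = m(x − (−7)) is tangent when its distance from (−4, −3) is √29:
[m·(3) − (7)]² = 29(m² + 1)
10m² + 21m − 10 = 0, so m = −5/2 or m = 2/5.
With m = −5/2: 5x + 2y = −55. With m = 2/5: 2x − 5y = 36.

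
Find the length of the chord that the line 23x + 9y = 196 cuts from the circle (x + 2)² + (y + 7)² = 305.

Substitute y = (196 − 23x)/9:
610x² − 11590x + 42700 = 0  ⟹  x² − 19x + 70 = 0
x = 14 or x = 5, giving (14, −14) and (5, 9).
Chord length = distance between (14, −14) and (5, 9) = √610 = √610.

√610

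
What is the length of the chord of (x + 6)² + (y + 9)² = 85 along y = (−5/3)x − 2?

Express y = (−6 − 5x)/3 and substitute into the circle:
34x² − 102x = 0  ⟹  x² − 3x = 0
x = 3 or x = 0, giving (3, −7) and (0, −2).
|(3, −7) − (0, −2)| = √((3)² + (−5)²) = √34.

√34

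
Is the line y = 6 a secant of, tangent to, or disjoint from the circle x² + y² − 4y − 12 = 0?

tangent

Centre (0, 2), r² = 16. Distance² from centre to line = (−4)² = 16.
Since d² = r², the line is tangent.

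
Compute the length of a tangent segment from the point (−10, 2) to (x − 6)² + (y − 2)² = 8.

The centre is (6, 2) and r = 2√2. The square of the distance from P to the centre is 256 + 0 = 256.
Power of the point: PT² = |PO|² − r² = 248, so PT = 2√62.

2√62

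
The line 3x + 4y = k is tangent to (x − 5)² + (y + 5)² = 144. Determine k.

k = −65 or k = 55

The line touches the circle iff its distance from (5, −5) is 12:
|3·5 + 4·(−5) − k| / √25 = 12
|k − (−5)| = 12·5, so k = 55 or k = −65.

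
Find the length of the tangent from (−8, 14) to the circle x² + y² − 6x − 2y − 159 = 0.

11

The centre is (3, 1) and r = 13. The square of the distance from P to the centre is 121 + 169 = 290.
The tangent meets the radius at right angles, so tangent² = |PO|² − r² = 290 − 169 = 121.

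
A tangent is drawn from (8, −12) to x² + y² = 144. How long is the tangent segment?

8

With centre O = (0, 0), |OP|² = 208 and r² = 144.
The tangent meets the radius at right angles, so tangent² = |PO|² − r² = 208 − 144 = 64.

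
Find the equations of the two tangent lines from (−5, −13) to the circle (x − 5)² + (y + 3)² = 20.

x − 2y = 21 and 2x − y = 3

A line y − (−13) = m(x − (−5)) is tangent when its distance from (5, −3) is 2√5:
(10m − (10))² = 20(m² + 1)
2m² − 5m + 2 = 0, so m = 1/2 or m = 2.
Through (−5, −13) these give x − 2y = 21 and 2x − y = 3.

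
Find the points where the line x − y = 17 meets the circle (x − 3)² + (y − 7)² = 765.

Express y = x − 17 and substitute into the circle:
2x² − 54x − 180 = 0  ⟹  x² − 27x − 90 = 0
x = 30 or x = −3, giving (30, 13) and (−3, −20).

(−3, −20) and (30, 13)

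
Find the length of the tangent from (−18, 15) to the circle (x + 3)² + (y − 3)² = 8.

19

With centre O = (−3, 3), |OP|² = 369 and r² = 8.
Power of the point: PT² = |PO|² − r² = 361, so PT = 19.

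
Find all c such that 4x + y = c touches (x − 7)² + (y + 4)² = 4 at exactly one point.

Tangency holds when the distance from the centre (7, −4) to the line equals the radius 2:
|4·7 + 1·(−4) − c| / √17 = 2
|c − (24)| = 2√17.

c = 24 ± 2√17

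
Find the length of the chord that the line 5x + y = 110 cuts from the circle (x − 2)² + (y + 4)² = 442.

Substitute y = −5x + 110:
26x² − 1144x + 12558 = 0  ⟹  x² − 44x + 483 = 0
x = 23 or x = 21, giving (23, −5) and (21, 5).
Chord length = distance between (23, −5) and (21, 5) = √104 = 2√26.

2√26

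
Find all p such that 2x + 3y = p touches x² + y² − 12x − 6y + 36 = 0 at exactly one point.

Tangency holds when the distance from the centre (6, 3) to the line equals the radius 3:
|2·6 + 3·3 − p| / √13 = 3
|p − (21)| = 3√13.

p = 21 ± 3√13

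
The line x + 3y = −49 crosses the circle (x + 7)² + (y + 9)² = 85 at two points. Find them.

(−16, −11) and (−1, −16)

From the line, y = (−49 − x)/3. Substituting:
10x² + 170x + 160 = 0  ⟹  x² + 17x + 16 = 0
x = −1 or x = −16, giving (−1, −16) and (−16, −11).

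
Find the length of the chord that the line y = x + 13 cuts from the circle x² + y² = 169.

13√2

Centre (0, 0), r² = 169. Perpendicular distance d from centre to line = |13| / √2 = 13/√2.
Half the chord is √(r² − d²) = √(169/2), so the full chord is 13√2.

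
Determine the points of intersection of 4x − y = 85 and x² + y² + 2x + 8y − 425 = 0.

(18, −13) and (20, −5)

Substitute y = 4x − 85:
17x² − 646x + 6120 = 0  ⟹  x² − 38x + 360 = 0
x = 20 or x = 18, giving (20, −5) and (18, −13).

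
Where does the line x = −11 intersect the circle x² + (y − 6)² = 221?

The line gives x = −11. Substituting into the circle:
y² − 12y − 64 = 0
y = 16 or y = −4, giving (−11, 16) and (−11, −4).

(−11, −4) and (−11, 16)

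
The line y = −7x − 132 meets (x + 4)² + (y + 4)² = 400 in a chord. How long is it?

20√2

Substitute y = −7x − 132:
50x² + 1800x + 16000 = 0  ⟹  x² + 36x + 320 = 0
x = −16 or x = −20, giving (−16, −20) and (−20, 8).
Chord length = distance between (−16, −20) and (−20, 8) = √800 = 20√2.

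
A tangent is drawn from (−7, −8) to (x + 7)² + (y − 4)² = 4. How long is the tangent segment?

2√35

With centre O = (−7, 4), |OP|² = 144 and r² = 4.
By the tangent–radius right angle, tangent length = √(|PO|² − r²) = √140 = 2√35.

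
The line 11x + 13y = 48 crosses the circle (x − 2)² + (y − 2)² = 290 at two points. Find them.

(−11, 13) and (15, −9)

Express y = (48 − 11x)/13 and substitute into the circle:
290x² − 1160x − 47850 = 0  ⟹  x² − 4x − 165 = 0
x = 15 or x = −11, giving (15, −9) and (−11, 13).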